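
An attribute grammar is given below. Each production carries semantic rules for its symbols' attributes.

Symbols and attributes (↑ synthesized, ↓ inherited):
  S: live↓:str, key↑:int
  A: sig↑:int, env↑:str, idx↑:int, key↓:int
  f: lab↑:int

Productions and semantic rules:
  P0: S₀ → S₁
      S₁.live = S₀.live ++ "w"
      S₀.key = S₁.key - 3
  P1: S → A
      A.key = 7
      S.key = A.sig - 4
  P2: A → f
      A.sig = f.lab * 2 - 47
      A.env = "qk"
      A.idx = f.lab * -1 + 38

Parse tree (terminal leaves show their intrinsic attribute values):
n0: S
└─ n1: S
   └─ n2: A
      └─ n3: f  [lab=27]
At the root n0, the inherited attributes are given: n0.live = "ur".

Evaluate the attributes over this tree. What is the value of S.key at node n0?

1. n0.live = "ur"  [given at root]
2. n1.live = "urw"  [S₀.live ++ "w"]
3. n2.key = 7  [7]
4. n3.lab = 27  [terminal]
5. n2.sig = 7  [f.lab * 2 - 47]
6. n2.env = "qk"  ["qk"]
7. n2.idx = 11  [f.lab * -1 + 38]
8. n1.key = 3  [A.sig - 4]
9. n0.key = 0  [S₁.key - 3]

0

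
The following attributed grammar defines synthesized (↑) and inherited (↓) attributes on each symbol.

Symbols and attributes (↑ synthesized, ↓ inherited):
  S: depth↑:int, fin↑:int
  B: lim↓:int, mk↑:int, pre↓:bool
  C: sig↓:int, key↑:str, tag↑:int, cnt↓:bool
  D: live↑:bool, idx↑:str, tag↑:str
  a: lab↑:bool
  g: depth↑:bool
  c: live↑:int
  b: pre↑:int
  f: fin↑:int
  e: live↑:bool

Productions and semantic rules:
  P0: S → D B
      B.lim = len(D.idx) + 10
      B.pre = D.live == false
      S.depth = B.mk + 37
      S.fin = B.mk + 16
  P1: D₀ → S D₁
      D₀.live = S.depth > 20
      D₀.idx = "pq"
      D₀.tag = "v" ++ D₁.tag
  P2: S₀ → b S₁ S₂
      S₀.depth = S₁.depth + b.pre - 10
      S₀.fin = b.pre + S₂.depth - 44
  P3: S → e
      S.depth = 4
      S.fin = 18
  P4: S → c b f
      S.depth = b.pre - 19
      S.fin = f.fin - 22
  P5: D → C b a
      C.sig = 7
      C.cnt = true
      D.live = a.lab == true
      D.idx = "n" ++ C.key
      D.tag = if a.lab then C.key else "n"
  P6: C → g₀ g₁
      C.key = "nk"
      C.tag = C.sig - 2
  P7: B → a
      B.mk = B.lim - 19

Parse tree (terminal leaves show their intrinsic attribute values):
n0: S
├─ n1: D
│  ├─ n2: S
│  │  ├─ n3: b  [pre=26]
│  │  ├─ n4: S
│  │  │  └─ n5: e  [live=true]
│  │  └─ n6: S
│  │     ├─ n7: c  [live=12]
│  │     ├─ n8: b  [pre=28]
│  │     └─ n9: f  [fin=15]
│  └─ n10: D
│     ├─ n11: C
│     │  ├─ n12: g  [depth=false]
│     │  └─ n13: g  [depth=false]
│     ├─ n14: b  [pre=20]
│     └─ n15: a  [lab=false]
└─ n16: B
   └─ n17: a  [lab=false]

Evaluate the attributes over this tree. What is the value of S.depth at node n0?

30

1. n3.pre = 26  [terminal]
2. n5.live = true  [terminal]
3. n4.depth = 4  [4]
4. n4.fin = 18  [18]
5. n7.live = 12  [terminal]
6. n8.pre = 28  [terminal]
7. n9.fin = 15  [terminal]
8. n6.depth = 9  [b.pre - 19]
9. n6.fin = -7  [f.fin - 22]
10. n2.depth = 20  [S₁.depth + b.pre - 10]
11. n2.fin = -9  [b.pre + S₂.depth - 44]
12. n11.sig = 7  [7]
13. n11.cnt = true  [true]
14. n12.depth = false  [terminal]
15. n13.depth = false  [terminal]
16. n11.key = "nk"  ["nk"]
17. n11.tag = 5  [C.sig - 2]
18. n14.pre = 20  [terminal]
19. n15.lab = false  [terminal]
20. n10.live = false  [a.lab == true]
21. n10.idx = "nnk"  ["n" ++ C.key]
22. n10.tag = "n"  [if a.lab then C.key else "n"]
23. n1.live = false  [S.depth > 20]
24. n1.idx = "pq"  ["pq"]
25. n1.tag = "vn"  ["v" ++ D₁.tag]
26. n16.lim = 12  [len(D.idx) + 10]
27. n16.pre = true  [D.live == false]
28. n17.lab = false  [terminal]
29. n16.mk = -7  [B.lim - 19]
30. n0.depth = 30  [B.mk + 37]
31. n0.fin = 9  [B.mk + 16]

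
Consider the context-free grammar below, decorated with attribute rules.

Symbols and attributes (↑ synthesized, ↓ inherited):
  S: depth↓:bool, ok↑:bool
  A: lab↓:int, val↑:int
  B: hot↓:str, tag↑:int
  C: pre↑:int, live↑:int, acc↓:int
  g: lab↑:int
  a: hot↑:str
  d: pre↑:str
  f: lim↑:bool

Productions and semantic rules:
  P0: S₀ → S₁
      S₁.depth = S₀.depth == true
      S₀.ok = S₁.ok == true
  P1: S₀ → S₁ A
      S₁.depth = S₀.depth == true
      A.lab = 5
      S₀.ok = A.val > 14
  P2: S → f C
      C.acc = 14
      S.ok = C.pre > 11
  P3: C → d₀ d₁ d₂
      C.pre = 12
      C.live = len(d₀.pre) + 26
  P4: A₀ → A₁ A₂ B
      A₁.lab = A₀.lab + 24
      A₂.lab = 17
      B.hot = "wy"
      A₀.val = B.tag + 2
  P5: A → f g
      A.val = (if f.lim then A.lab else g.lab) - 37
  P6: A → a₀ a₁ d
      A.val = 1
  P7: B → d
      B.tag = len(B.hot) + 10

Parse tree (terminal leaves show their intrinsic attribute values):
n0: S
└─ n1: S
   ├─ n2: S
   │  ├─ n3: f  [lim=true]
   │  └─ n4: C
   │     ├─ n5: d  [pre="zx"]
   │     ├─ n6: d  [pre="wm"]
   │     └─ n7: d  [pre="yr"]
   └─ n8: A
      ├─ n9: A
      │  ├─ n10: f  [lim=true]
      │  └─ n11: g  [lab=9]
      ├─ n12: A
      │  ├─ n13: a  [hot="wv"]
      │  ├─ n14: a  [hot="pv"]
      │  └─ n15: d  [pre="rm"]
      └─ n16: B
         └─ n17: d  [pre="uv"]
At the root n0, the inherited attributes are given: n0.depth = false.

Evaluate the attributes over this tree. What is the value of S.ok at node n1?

false

1. n0.depth = false  [given at root]
2. n1.depth = false  [S₀.depth == true]
3. n2.depth = false  [S₀.depth == true]
4. n3.lim = true  [terminal]
5. n4.acc = 14  [14]
6. n5.pre = "zx"  [terminal]
7. n6.pre = "wm"  [terminal]
8. n7.pre = "yr"  [terminal]
9. n4.pre = 12  [12]
10. n4.live = 28  [len(d₀.pre) + 26]
11. n2.ok = true  [C.pre > 11]
12. n8.lab = 5  [5]
13. n9.lab = 29  [A₀.lab + 24]
14. n10.lim = true  [terminal]
15. n11.lab = 9  [terminal]
16. n9.val = -8  [(if f.lim then A.lab else g.lab) - 37]
17. n12.lab = 17  [17]
18. n13.hot = "wv"  [terminal]
19. n14.hot = "pv"  [terminal]
20. n15.pre = "rm"  [terminal]
21. n12.val = 1  [1]
22. n16.hot = "wy"  ["wy"]
23. n17.pre = "uv"  [terminal]
24. n16.tag = 12  [len(B.hot) + 10]
25. n8.val = 14  [B.tag + 2]
26. n1.ok = false  [A.val > 14]
27. n0.ok = false  [S₁.ok == true]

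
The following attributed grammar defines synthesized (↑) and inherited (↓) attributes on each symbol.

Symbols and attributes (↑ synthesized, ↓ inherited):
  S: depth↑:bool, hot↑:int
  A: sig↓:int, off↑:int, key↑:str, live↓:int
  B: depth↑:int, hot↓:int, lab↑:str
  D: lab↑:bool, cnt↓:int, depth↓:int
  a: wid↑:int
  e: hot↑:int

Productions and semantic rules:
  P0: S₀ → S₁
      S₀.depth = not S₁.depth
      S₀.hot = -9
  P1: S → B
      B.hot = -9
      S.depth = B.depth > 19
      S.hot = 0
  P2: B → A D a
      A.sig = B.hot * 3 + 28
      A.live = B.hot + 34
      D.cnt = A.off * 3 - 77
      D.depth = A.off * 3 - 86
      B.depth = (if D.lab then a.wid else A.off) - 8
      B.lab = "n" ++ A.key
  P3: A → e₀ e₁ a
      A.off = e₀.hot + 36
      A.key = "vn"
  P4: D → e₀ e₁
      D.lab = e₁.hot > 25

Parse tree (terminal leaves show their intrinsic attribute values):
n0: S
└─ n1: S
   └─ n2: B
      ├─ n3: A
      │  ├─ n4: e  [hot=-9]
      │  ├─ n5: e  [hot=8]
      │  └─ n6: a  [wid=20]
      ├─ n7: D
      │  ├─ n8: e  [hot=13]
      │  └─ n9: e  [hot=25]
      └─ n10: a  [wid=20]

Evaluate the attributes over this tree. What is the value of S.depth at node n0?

1. n2.hot = -9  [-9]
2. n3.sig = 1  [B.hot * 3 + 28]
3. n3.live = 25  [B.hot + 34]
4. n4.hot = -9  [terminal]
5. n5.hot = 8  [terminal]
6. n6.wid = 20  [terminal]
7. n3.off = 27  [e₀.hot + 36]
8. n3.key = "vn"  ["vn"]
9. n7.cnt = 4  [A.off * 3 - 77]
10. n7.depth = -5  [A.off * 3 - 86]
11. n8.hot = 13  [terminal]
12. n9.hot = 25  [terminal]
13. n7.lab = false  [e₁.hot > 25]
14. n10.wid = 20  [terminal]
15. n2.depth = 19  [(if D.lab then a.wid else A.off) - 8]
16. n2.lab = "nvn"  ["n" ++ A.key]
17. n1.depth = false  [B.depth > 19]
18. n1.hot = 0  [0]
19. n0.depth = true  [not S₁.depth]
20. n0.hot = -9  [-9]

true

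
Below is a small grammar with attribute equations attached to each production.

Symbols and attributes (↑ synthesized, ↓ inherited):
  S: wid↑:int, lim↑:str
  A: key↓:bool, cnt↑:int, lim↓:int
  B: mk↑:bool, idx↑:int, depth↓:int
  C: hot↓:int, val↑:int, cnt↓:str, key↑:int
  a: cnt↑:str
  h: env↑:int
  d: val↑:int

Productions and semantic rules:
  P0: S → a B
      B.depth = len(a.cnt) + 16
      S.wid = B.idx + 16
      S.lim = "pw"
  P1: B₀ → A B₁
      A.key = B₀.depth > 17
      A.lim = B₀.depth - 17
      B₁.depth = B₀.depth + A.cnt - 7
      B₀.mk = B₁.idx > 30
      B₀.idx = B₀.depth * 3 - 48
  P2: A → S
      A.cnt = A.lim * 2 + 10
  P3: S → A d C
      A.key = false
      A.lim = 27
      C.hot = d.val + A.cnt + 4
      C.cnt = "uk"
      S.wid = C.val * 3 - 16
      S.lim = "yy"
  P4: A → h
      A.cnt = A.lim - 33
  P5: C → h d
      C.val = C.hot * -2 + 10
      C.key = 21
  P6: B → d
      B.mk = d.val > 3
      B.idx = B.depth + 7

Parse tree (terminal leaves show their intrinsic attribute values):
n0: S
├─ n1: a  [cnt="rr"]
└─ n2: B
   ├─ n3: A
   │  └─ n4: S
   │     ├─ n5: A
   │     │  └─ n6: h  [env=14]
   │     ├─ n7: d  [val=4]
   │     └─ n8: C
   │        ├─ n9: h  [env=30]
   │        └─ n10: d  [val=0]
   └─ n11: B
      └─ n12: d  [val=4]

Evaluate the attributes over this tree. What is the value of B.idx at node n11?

1. n1.cnt = "rr"  [terminal]
2. n2.depth = 18  [len(a.cnt) + 16]
3. n3.key = true  [B₀.depth > 17]
4. n3.lim = 1  [B₀.depth - 17]
5. n5.key = false  [false]
6. n5.lim = 27  [27]
7. n6.env = 14  [terminal]
8. n5.cnt = -6  [A.lim - 33]
9. n7.val = 4  [terminal]
10. n8.hot = 2  [d.val + A.cnt + 4]
11. n8.cnt = "uk"  ["uk"]
12. n9.env = 30  [terminal]
13. n10.val = 0  [terminal]
14. n8.val = 6  [C.hot * -2 + 10]
15. n8.key = 21  [21]
16. n4.wid = 2  [C.val * 3 - 16]
17. n4.lim = "yy"  ["yy"]
18. n3.cnt = 12  [A.lim * 2 + 10]
19. n11.depth = 23  [B₀.depth + A.cnt - 7]
20. n12.val = 4  [terminal]
21. n11.mk = true  [d.val > 3]
22. n11.idx = 30  [B.depth + 7]
23. n2.mk = false  [B₁.idx > 30]
24. n2.idx = 6  [B₀.depth * 3 - 48]
25. n0.wid = 22  [B.idx + 16]
26. n0.lim = "pw"  ["pw"]

30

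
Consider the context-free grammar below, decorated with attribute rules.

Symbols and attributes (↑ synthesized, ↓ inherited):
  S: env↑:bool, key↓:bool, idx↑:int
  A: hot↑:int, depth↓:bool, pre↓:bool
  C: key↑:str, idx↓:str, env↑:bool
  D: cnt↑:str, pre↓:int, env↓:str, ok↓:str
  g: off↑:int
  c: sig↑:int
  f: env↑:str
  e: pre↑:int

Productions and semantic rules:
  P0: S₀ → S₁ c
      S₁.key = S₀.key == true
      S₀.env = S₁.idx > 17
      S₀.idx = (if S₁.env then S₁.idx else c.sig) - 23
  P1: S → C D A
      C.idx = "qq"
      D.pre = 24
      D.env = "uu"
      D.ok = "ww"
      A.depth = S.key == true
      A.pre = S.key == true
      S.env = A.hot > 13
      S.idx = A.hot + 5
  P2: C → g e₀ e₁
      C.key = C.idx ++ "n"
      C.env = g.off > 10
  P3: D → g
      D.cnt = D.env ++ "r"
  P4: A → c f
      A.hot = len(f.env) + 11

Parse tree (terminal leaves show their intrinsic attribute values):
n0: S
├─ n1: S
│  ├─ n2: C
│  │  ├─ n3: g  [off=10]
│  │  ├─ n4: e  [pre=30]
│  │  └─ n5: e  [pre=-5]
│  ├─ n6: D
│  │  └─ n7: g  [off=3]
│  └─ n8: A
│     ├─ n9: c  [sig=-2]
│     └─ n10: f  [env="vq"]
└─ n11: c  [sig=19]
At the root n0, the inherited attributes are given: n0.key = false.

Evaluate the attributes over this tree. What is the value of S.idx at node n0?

-4

1. n0.key = false  [given at root]
2. n1.key = false  [S₀.key == true]
3. n2.idx = "qq"  ["qq"]
4. n3.off = 10  [terminal]
5. n4.pre = 30  [terminal]
6. n5.pre = -5  [terminal]
7. n2.key = "qqn"  [C.idx ++ "n"]
8. n2.env = false  [g.off > 10]
9. n6.pre = 24  [24]
10. n6.env = "uu"  ["uu"]
11. n6.ok = "ww"  ["ww"]
12. n7.off = 3  [terminal]
13. n6.cnt = "uur"  [D.env ++ "r"]
14. n8.depth = false  [S.key == true]
15. n8.pre = false  [S.key == true]
16. n9.sig = -2  [terminal]
17. n10.env = "vq"  [terminal]
18. n8.hot = 13  [len(f.env) + 11]
19. n1.env = false  [A.hot > 13]
20. n1.idx = 18  [A.hot + 5]
21. n11.sig = 19  [terminal]
22. n0.env = true  [S₁.idx > 17]
23. n0.idx = -4  [(if S₁.env then S₁.idx else c.sig) - 23]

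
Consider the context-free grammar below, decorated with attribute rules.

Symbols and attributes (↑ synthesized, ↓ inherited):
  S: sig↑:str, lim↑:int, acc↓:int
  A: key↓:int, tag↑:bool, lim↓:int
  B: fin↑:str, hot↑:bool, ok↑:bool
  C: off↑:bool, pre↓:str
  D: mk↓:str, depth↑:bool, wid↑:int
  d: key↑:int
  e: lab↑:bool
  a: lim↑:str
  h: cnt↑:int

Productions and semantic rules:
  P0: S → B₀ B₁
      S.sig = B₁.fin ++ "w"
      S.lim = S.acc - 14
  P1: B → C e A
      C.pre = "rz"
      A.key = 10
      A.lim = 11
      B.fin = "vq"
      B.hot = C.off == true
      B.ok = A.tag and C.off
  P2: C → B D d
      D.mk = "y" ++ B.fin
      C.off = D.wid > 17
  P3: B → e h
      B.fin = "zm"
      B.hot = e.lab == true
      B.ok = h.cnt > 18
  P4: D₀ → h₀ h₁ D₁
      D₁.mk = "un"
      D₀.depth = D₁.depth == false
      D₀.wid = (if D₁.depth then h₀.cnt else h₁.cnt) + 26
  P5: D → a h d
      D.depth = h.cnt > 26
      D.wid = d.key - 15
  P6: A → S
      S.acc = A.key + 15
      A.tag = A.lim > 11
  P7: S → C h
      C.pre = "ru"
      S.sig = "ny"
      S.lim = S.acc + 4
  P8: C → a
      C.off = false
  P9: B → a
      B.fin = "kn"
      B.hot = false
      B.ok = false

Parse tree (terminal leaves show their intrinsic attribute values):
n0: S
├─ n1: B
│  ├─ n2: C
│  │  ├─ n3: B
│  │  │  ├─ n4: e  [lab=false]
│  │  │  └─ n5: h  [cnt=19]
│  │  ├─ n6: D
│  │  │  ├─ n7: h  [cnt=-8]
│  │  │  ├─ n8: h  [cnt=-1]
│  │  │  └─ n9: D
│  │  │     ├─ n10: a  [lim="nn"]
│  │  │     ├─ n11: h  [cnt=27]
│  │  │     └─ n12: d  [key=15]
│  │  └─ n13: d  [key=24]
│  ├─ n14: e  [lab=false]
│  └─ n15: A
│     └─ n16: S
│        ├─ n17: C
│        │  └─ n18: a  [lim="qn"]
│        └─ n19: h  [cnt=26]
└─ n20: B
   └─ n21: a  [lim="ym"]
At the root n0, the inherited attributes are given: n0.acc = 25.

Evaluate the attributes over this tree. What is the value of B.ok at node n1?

1. n0.acc = 25  [given at root]
2. n2.pre = "rz"  ["rz"]
3. n4.lab = false  [terminal]
4. n5.cnt = 19  [terminal]
5. n3.fin = "zm"  ["zm"]
6. n3.hot = false  [e.lab == true]
7. n3.ok = true  [h.cnt > 18]
8. n6.mk = "yzm"  ["y" ++ B.fin]
9. n7.cnt = -8  [terminal]
10. n8.cnt = -1  [terminal]
11. n9.mk = "un"  ["un"]
12. n10.lim = "nn"  [terminal]
13. n11.cnt = 27  [terminal]
14. n12.key = 15  [terminal]
15. n9.depth = true  [h.cnt > 26]
16. n9.wid = 0  [d.key - 15]
17. n6.depth = false  [D₁.depth == false]
18. n6.wid = 18  [(if D₁.depth then h₀.cnt else h₁.cnt) + 26]
19. n13.key = 24  [terminal]
20. n2.off = true  [D.wid > 17]
21. n14.lab = false  [terminal]
22. n15.key = 10  [10]
23. n15.lim = 11  [11]
24. n16.acc = 25  [A.key + 15]
25. n17.pre = "ru"  ["ru"]
26. n18.lim = "qn"  [terminal]
27. n17.off = false  [false]
28. n19.cnt = 26  [terminal]
29. n16.sig = "ny"  ["ny"]
30. n16.lim = 29  [S.acc + 4]
31. n15.tag = false  [A.lim > 11]
32. n1.fin = "vq"  ["vq"]
33. n1.hot = true  [C.off == true]
34. n1.ok = false  [A.tag and C.off]
35. n21.lim = "ym"  [terminal]
36. n20.fin = "kn"  ["kn"]
37. n20.hot = false  [false]
38. n20.ok = false  [false]
39. n0.sig = "knw"  [B₁.fin ++ "w"]
40. n0.lim = 11  [S.acc - 14]

false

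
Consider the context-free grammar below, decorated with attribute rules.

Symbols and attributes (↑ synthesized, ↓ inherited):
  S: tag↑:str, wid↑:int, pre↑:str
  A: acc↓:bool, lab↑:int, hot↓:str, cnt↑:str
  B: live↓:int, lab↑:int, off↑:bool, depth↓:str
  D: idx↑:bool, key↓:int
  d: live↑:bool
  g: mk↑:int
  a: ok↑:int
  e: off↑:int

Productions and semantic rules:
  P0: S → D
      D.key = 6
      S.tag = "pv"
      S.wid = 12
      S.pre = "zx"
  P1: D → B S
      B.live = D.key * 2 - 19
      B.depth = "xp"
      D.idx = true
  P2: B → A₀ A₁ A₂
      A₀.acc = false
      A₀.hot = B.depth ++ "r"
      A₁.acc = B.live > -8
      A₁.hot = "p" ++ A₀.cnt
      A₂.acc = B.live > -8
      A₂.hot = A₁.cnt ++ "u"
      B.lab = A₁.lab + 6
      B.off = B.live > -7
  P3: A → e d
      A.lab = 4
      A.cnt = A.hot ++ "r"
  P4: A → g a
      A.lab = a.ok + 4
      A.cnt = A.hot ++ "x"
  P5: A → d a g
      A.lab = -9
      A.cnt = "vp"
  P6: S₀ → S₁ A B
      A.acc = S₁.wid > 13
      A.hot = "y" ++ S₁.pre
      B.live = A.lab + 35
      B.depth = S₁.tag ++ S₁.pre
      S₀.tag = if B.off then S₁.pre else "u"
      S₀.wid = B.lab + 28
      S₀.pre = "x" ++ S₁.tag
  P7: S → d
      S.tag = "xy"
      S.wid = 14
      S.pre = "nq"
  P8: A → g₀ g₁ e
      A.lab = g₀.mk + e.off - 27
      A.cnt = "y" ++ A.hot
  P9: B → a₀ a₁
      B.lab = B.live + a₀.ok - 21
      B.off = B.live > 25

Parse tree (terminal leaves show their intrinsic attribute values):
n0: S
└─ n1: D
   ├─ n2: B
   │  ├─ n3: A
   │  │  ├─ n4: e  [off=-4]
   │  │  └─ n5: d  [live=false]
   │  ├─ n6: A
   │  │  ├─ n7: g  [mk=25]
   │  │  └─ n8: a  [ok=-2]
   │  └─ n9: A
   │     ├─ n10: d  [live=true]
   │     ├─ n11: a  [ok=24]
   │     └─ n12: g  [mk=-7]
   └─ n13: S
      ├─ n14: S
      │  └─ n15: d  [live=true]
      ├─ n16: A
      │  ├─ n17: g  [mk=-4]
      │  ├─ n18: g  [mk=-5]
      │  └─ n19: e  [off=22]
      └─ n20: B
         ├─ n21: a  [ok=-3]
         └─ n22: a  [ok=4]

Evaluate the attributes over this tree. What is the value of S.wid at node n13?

1. n1.key = 6  [6]
2. n2.live = -7  [D.key * 2 - 19]
3. n2.depth = "xp"  ["xp"]
4. n3.acc = false  [false]
5. n3.hot = "xpr"  [B.depth ++ "r"]
6. n4.off = -4  [terminal]
7. n5.live = false  [terminal]
8. n3.lab = 4  [4]
9. n3.cnt = "xprr"  [A.hot ++ "r"]
10. n6.acc = true  [B.live > -8]
11. n6.hot = "pxprr"  ["p" ++ A₀.cnt]
12. n7.mk = 25  [terminal]
13. n8.ok = -2  [terminal]
14. n6.lab = 2  [a.ok + 4]
15. n6.cnt = "pxprrx"  [A.hot ++ "x"]
16. n9.acc = true  [B.live > -8]
17. n9.hot = "pxprrxu"  [A₁.cnt ++ "u"]
18. n10.live = true  [terminal]
19. n11.ok = 24  [terminal]
20. n12.mk = -7  [terminal]
21. n9.lab = -9  [-9]
22. n9.cnt = "vp"  ["vp"]
23. n2.lab = 8  [A₁.lab + 6]
24. n2.off = false  [B.live > -7]
25. n15.live = true  [terminal]
26. n14.tag = "xy"  ["xy"]
27. n14.wid = 14  [14]
28. n14.pre = "nq"  ["nq"]
29. n16.acc = true  [S₁.wid > 13]
30. n16.hot = "ynq"  ["y" ++ S₁.pre]
31. n17.mk = -4  [terminal]
32. n18.mk = -5  [terminal]
33. n19.off = 22  [terminal]
34. n16.lab = -9  [g₀.mk + e.off - 27]
35. n16.cnt = "yynq"  ["y" ++ A.hot]
36. n20.live = 26  [A.lab + 35]
37. n20.depth = "xynq"  [S₁.tag ++ S₁.pre]
38. n21.ok = -3  [terminal]
39. n22.ok = 4  [terminal]
40. n20.lab = 2  [B.live + a₀.ok - 21]
41. n20.off = true  [B.live > 25]
42. n13.tag = "nq"  [if B.off then S₁.pre else "u"]
43. n13.wid = 30  [B.lab + 28]
44. n13.pre = "xxy"  ["x" ++ S₁.tag]
45. n1.idx = true  [true]
46. n0.tag = "pv"  ["pv"]
47. n0.wid = 12  [12]
48. n0.pre = "zx"  ["zx"]

30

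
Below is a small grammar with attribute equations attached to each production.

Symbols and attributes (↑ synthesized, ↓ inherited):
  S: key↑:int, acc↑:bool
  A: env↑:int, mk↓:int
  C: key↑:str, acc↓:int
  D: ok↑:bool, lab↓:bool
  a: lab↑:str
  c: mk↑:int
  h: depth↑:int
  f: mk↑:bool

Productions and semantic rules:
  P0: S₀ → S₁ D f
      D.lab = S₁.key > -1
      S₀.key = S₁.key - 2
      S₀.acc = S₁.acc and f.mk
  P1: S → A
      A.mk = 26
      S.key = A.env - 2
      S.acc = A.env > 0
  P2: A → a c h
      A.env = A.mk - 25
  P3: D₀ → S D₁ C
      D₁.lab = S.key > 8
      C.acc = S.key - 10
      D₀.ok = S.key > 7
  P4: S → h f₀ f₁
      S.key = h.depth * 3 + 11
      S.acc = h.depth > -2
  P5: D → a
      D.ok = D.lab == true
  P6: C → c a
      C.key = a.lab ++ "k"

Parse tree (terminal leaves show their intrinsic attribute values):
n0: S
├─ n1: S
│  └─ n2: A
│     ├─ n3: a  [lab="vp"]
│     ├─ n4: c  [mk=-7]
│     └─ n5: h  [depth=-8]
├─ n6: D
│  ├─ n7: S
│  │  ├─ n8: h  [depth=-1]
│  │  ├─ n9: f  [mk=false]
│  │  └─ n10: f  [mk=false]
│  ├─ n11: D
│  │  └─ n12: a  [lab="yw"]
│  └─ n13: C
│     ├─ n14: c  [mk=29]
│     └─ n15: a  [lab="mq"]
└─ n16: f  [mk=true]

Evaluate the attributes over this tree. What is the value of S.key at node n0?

-3

1. n2.mk = 26  [26]
2. n3.lab = "vp"  [terminal]
3. n4.mk = -7  [terminal]
4. n5.depth = -8  [terminal]
5. n2.env = 1  [A.mk - 25]
6. n1.key = -1  [A.env - 2]
7. n1.acc = true  [A.env > 0]
8. n6.lab = false  [S₁.key > -1]
9. n8.depth = -1  [terminal]
10. n9.mk = false  [terminal]
11. n10.mk = false  [terminal]
12. n7.key = 8  [h.depth * 3 + 11]
13. n7.acc = true  [h.depth > -2]
14. n11.lab = false  [S.key > 8]
15. n12.lab = "yw"  [terminal]
16. n11.ok = false  [D.lab == true]
17. n13.acc = -2  [S.key - 10]
18. n14.mk = 29  [terminal]
19. n15.lab = "mq"  [terminal]
20. n13.key = "mqk"  [a.lab ++ "k"]
21. n6.ok = true  [S.key > 7]
22. n16.mk = true  [terminal]
23. n0.key = -3  [S₁.key - 2]
24. n0.acc = true  [S₁.acc and f.mk]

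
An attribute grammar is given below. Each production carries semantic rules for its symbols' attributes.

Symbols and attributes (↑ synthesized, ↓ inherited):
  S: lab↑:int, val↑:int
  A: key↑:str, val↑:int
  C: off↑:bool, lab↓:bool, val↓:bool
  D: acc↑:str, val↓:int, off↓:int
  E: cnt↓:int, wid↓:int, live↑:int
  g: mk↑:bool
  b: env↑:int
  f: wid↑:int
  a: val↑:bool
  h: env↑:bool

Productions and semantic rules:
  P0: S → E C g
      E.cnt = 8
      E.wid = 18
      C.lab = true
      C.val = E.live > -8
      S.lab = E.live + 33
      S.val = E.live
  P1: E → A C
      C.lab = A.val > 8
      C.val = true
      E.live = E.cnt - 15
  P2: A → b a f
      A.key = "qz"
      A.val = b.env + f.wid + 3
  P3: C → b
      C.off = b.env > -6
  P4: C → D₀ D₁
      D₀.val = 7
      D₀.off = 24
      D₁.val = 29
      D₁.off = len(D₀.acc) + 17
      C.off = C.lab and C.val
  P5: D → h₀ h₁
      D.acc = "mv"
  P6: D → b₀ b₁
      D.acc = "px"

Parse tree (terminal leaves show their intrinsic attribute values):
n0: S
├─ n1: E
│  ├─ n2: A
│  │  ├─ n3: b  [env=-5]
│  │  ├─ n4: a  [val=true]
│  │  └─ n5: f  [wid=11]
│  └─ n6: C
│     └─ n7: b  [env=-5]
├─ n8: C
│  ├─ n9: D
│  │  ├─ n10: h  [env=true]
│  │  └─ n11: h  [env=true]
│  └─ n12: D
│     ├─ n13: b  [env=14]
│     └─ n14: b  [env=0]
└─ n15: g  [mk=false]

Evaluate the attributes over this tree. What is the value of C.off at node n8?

1. n1.cnt = 8  [8]
2. n1.wid = 18  [18]
3. n3.env = -5  [terminal]
4. n4.val = true  [terminal]
5. n5.wid = 11  [terminal]
6. n2.key = "qz"  ["qz"]
7. n2.val = 9  [b.env + f.wid + 3]
8. n6.lab = true  [A.val > 8]
9. n6.val = true  [true]
10. n7.env = -5  [terminal]
11. n6.off = true  [b.env > -6]
12. n1.live = -7  [E.cnt - 15]
13. n8.lab = true  [true]
14. n8.val = true  [E.live > -8]
15. n9.val = 7  [7]
16. n9.off = 24  [24]
17. n10.env = true  [terminal]
18. n11.env = true  [terminal]
19. n9.acc = "mv"  ["mv"]
20. n12.val = 29  [29]
21. n12.off = 19  [len(D₀.acc) + 17]
22. n13.env = 14  [terminal]
23. n14.env = 0  [terminal]
24. n12.acc = "px"  ["px"]
25. n8.off = true  [C.lab and C.val]
26. n15.mk = false  [terminal]
27. n0.lab = 26  [E.live + 33]
28. n0.val = -7  [E.live]

true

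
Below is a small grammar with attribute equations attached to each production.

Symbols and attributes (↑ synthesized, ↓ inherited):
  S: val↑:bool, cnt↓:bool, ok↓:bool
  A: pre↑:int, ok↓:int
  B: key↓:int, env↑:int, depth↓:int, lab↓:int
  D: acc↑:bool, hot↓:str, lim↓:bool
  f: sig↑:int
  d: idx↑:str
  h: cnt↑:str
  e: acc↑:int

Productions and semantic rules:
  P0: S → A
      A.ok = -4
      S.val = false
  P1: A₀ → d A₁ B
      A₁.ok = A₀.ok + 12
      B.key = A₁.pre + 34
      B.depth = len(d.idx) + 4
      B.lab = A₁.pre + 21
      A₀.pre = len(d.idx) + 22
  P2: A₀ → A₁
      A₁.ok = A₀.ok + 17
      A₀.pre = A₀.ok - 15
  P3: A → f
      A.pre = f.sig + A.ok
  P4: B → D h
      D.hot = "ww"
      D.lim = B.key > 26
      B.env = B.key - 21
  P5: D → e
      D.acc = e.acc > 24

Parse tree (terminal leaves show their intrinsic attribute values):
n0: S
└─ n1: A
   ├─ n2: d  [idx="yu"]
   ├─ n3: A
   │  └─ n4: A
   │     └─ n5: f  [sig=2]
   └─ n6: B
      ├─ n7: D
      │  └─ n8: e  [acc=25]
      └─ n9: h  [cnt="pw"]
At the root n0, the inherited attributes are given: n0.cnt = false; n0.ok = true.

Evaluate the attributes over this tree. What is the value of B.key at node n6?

27

1. n0.cnt = false  [given at root]
2. n0.ok = true  [given at root]
3. n1.ok = -4  [-4]
4. n2.idx = "yu"  [terminal]
5. n3.ok = 8  [A₀.ok + 12]
6. n4.ok = 25  [A₀.ok + 17]
7. n5.sig = 2  [terminal]
8. n4.pre = 27  [f.sig + A.ok]
9. n3.pre = -7  [A₀.ok - 15]
10. n6.key = 27  [A₁.pre + 34]
11. n6.depth = 6  [len(d.idx) + 4]
12. n6.lab = 14  [A₁.pre + 21]
13. n7.hot = "ww"  ["ww"]
14. n7.lim = true  [B.key > 26]
15. n8.acc = 25  [terminal]
16. n7.acc = true  [e.acc > 24]
17. n9.cnt = "pw"  [terminal]
18. n6.env = 6  [B.key - 21]
19. n1.pre = 24  [len(d.idx) + 22]
20. n0.val = false  [false]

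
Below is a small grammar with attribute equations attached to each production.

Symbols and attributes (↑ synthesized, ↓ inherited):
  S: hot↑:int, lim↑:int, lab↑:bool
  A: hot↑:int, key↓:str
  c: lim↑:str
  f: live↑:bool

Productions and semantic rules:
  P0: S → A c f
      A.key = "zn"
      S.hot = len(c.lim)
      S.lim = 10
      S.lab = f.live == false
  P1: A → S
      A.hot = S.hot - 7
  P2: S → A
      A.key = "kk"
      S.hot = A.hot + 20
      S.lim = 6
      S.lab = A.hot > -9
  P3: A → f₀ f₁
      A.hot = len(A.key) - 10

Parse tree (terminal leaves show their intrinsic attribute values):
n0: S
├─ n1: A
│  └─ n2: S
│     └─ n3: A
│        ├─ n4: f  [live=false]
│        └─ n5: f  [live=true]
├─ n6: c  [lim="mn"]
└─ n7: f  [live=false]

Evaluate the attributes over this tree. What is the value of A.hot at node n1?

1. n1.key = "zn"  ["zn"]
2. n3.key = "kk"  ["kk"]
3. n4.live = false  [terminal]
4. n5.live = true  [terminal]
5. n3.hot = -8  [len(A.key) - 10]
6. n2.hot = 12  [A.hot + 20]
7. n2.lim = 6  [6]
8. n2.lab = true  [A.hot > -9]
9. n1.hot = 5  [S.hot - 7]
10. n6.lim = "mn"  [terminal]
11. n7.live = false  [terminal]
12. n0.hot = 2  [len(c.lim)]
13. n0.lim = 10  [10]
14. n0.lab = true  [f.live == false]

5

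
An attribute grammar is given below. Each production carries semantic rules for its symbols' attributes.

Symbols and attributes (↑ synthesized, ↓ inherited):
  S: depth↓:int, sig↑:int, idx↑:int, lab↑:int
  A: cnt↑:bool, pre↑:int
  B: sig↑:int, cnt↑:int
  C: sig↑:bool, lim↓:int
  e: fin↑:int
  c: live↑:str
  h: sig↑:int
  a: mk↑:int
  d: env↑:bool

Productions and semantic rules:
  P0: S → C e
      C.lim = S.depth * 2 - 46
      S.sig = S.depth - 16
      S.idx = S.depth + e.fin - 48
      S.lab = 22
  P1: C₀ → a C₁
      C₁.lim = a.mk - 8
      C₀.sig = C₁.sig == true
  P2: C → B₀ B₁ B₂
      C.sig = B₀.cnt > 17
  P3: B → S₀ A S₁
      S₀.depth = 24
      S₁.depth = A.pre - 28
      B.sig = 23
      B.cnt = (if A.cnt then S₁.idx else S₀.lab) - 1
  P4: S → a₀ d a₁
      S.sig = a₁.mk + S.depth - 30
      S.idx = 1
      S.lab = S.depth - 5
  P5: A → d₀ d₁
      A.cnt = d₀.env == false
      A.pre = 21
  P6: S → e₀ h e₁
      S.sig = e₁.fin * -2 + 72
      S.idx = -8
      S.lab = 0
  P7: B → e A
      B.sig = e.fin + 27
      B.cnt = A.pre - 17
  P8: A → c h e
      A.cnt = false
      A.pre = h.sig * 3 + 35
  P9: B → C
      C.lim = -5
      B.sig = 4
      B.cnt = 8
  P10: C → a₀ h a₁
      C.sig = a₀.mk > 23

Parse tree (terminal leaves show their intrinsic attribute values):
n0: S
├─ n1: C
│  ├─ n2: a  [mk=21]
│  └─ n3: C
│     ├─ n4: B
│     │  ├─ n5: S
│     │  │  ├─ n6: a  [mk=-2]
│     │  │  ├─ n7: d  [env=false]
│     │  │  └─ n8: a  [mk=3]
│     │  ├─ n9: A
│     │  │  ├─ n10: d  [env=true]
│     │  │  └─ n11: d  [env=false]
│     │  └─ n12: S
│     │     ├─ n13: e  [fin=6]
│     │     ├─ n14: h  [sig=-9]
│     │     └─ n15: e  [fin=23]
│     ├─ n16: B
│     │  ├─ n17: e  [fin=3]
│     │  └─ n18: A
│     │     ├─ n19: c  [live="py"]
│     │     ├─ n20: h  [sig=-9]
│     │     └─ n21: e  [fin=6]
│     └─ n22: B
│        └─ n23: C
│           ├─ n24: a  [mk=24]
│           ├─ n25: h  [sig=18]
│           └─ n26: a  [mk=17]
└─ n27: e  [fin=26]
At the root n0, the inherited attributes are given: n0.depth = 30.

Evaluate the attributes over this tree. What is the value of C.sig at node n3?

true

1. n0.depth = 30  [given at root]
2. n1.lim = 14  [S.depth * 2 - 46]
3. n2.mk = 21  [terminal]
4. n3.lim = 13  [a.mk - 8]
5. n5.depth = 24  [24]
6. n6.mk = -2  [terminal]
7. n7.env = false  [terminal]
8. n8.mk = 3  [terminal]
9. n5.sig = -3  [a₁.mk + S.depth - 30]
10. n5.idx = 1  [1]
11. n5.lab = 19  [S.depth - 5]
12. n10.env = true  [terminal]
13. n11.env = false  [terminal]
14. n9.cnt = false  [d₀.env == false]
15. n9.pre = 21  [21]
16. n12.depth = -7  [A.pre - 28]
17. n13.fin = 6  [terminal]
18. n14.sig = -9  [terminal]
19. n15.fin = 23  [terminal]
20. n12.sig = 26  [e₁.fin * -2 + 72]
21. n12.idx = -8  [-8]
22. n12.lab = 0  [0]
23. n4.sig = 23  [23]
24. n4.cnt = 18  [(if A.cnt then S₁.idx else S₀.lab) - 1]
25. n17.fin = 3  [terminal]
26. n19.live = "py"  [terminal]
27. n20.sig = -9  [terminal]
28. n21.fin = 6  [terminal]
29. n18.cnt = false  [false]
30. n18.pre = 8  [h.sig * 3 + 35]
31. n16.sig = 30  [e.fin + 27]
32. n16.cnt = -9  [A.pre - 17]
33. n23.lim = -5  [-5]
34. n24.mk = 24  [terminal]
35. n25.sig = 18  [terminal]
36. n26.mk = 17  [terminal]
37. n23.sig = true  [a₀.mk > 23]
38. n22.sig = 4  [4]
39. n22.cnt = 8  [8]
40. n3.sig = true  [B₀.cnt > 17]
41. n1.sig = true  [C₁.sig == true]
42. n27.fin = 26  [terminal]
43. n0.sig = 14  [S.depth - 16]
44. n0.idx = 8  [S.depth + e.fin - 48]
45. n0.lab = 22  [22]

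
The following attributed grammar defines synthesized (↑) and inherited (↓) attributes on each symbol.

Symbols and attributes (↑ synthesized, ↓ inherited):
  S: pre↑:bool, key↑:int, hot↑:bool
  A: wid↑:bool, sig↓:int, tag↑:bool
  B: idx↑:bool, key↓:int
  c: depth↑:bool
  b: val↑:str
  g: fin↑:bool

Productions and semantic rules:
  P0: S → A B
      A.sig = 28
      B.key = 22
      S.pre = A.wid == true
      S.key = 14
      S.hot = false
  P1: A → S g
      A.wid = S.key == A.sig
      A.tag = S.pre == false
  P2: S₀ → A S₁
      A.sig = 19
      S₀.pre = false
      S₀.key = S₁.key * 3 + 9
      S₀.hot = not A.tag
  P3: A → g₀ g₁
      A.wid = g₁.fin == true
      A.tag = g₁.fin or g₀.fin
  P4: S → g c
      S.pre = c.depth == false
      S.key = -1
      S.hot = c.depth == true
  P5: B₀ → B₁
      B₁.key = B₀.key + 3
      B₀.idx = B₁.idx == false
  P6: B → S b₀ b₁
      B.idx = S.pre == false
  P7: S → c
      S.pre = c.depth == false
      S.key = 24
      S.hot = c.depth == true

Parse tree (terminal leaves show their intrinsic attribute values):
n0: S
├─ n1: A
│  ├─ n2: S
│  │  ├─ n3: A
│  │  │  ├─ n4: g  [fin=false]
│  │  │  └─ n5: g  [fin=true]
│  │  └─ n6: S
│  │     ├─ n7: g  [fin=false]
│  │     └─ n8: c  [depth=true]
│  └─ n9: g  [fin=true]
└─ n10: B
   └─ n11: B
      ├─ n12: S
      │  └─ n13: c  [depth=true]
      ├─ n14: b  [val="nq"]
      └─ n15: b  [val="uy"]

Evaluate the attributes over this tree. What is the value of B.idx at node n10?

false

1. n1.sig = 28  [28]
2. n3.sig = 19  [19]
3. n4.fin = false  [terminal]
4. n5.fin = true  [terminal]
5. n3.wid = true  [g₁.fin == true]
6. n3.tag = true  [g₁.fin or g₀.fin]
7. n7.fin = false  [terminal]
8. n8.depth = true  [terminal]
9. n6.pre = false  [c.depth == false]
10. n6.key = -1  [-1]
11. n6.hot = true  [c.depth == true]
12. n2.pre = false  [false]
13. n2.key = 6  [S₁.key * 3 + 9]
14. n2.hot = false  [not A.tag]
15. n9.fin = true  [terminal]
16. n1.wid = false  [S.key == A.sig]
17. n1.tag = true  [S.pre == false]
18. n10.key = 22  [22]
19. n11.key = 25  [B₀.key + 3]
20. n13.depth = true  [terminal]
21. n12.pre = false  [c.depth == false]
22. n12.key = 24  [24]
23. n12.hot = true  [c.depth == true]
24. n14.val = "nq"  [terminal]
25. n15.val = "uy"  [terminal]
26. n11.idx = true  [S.pre == false]
27. n10.idx = false  [B₁.idx == false]
28. n0.pre = false  [A.wid == true]
29. n0.key = 14  [14]
30. n0.hot = false  [false]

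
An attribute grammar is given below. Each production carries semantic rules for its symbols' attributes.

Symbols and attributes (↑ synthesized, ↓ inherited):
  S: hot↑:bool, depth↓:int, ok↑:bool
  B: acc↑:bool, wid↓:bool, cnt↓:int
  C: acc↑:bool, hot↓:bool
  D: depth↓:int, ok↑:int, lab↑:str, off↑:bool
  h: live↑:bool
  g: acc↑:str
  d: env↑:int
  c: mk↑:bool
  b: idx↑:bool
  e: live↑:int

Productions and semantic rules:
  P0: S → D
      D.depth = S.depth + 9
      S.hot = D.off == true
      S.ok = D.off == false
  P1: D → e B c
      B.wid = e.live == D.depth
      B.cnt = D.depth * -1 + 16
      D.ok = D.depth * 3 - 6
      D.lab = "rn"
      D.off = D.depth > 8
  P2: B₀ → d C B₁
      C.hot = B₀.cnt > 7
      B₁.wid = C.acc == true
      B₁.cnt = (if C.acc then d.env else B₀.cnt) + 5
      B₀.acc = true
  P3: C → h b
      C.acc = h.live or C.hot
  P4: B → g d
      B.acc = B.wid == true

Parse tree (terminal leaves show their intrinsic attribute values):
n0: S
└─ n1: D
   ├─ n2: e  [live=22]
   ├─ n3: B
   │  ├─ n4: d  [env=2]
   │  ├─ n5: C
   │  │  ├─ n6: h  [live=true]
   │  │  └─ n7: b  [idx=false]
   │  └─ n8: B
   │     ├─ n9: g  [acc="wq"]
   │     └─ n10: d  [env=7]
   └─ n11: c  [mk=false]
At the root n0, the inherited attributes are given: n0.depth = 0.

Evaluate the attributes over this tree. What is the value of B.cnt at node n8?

7

1. n0.depth = 0  [given at root]
2. n1.depth = 9  [S.depth + 9]
3. n2.live = 22  [terminal]
4. n3.wid = false  [e.live == D.depth]
5. n3.cnt = 7  [D.depth * -1 + 16]
6. n4.env = 2  [terminal]
7. n5.hot = false  [B₀.cnt > 7]
8. n6.live = true  [terminal]
9. n7.idx = false  [terminal]
10. n5.acc = true  [h.live or C.hot]
11. n8.wid = true  [C.acc == true]
12. n8.cnt = 7  [(if C.acc then d.env else B₀.cnt) + 5]
13. n9.acc = "wq"  [terminal]
14. n10.env = 7  [terminal]
15. n8.acc = true  [B.wid == true]
16. n3.acc = true  [true]
17. n11.mk = false  [terminal]
18. n1.ok = 21  [D.depth * 3 - 6]
19. n1.lab = "rn"  ["rn"]
20. n1.off = true  [D.depth > 8]
21. n0.hot = true  [D.off == true]
22. n0.ok = false  [D.off == false]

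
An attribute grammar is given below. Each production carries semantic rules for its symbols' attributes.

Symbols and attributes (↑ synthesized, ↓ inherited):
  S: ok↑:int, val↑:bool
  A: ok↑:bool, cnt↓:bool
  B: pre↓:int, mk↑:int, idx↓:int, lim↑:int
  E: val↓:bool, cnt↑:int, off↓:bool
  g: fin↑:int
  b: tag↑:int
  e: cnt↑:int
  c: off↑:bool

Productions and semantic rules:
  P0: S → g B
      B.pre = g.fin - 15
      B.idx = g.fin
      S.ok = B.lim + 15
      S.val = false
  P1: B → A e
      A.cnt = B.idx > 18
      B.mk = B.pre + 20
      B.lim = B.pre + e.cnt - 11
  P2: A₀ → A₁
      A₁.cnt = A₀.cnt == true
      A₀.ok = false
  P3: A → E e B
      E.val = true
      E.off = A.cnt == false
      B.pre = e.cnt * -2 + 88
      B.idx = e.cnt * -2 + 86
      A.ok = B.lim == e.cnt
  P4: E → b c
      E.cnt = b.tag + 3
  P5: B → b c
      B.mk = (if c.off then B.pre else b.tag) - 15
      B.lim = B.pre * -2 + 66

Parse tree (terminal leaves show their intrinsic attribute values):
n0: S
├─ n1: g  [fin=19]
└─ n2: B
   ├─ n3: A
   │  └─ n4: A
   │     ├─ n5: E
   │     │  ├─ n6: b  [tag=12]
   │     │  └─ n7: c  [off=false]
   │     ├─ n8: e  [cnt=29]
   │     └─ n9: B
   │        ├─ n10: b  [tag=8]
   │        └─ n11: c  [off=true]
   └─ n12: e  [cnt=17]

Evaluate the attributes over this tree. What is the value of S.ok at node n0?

1. n1.fin = 19  [terminal]
2. n2.pre = 4  [g.fin - 15]
3. n2.idx = 19  [g.fin]
4. n3.cnt = true  [B.idx > 18]
5. n4.cnt = true  [A₀.cnt == true]
6. n5.val = true  [true]
7. n5.off = false  [A.cnt == false]
8. n6.tag = 12  [terminal]
9. n7.off = false  [terminal]
10. n5.cnt = 15  [b.tag + 3]
11. n8.cnt = 29  [terminal]
12. n9.pre = 30  [e.cnt * -2 + 88]
13. n9.idx = 28  [e.cnt * -2 + 86]
14. n10.tag = 8  [terminal]
15. n11.off = true  [terminal]
16. n9.mk = 15  [(if c.off then B.pre else b.tag) - 15]
17. n9.lim = 6  [B.pre * -2 + 66]
18. n4.ok = false  [B.lim == e.cnt]
19. n3.ok = false  [false]
20. n12.cnt = 17  [terminal]
21. n2.mk = 24  [B.pre + 20]
22. n2.lim = 10  [B.pre + e.cnt - 11]
23. n0.ok = 25  [B.lim + 15]
24. n0.val = false  [false]

25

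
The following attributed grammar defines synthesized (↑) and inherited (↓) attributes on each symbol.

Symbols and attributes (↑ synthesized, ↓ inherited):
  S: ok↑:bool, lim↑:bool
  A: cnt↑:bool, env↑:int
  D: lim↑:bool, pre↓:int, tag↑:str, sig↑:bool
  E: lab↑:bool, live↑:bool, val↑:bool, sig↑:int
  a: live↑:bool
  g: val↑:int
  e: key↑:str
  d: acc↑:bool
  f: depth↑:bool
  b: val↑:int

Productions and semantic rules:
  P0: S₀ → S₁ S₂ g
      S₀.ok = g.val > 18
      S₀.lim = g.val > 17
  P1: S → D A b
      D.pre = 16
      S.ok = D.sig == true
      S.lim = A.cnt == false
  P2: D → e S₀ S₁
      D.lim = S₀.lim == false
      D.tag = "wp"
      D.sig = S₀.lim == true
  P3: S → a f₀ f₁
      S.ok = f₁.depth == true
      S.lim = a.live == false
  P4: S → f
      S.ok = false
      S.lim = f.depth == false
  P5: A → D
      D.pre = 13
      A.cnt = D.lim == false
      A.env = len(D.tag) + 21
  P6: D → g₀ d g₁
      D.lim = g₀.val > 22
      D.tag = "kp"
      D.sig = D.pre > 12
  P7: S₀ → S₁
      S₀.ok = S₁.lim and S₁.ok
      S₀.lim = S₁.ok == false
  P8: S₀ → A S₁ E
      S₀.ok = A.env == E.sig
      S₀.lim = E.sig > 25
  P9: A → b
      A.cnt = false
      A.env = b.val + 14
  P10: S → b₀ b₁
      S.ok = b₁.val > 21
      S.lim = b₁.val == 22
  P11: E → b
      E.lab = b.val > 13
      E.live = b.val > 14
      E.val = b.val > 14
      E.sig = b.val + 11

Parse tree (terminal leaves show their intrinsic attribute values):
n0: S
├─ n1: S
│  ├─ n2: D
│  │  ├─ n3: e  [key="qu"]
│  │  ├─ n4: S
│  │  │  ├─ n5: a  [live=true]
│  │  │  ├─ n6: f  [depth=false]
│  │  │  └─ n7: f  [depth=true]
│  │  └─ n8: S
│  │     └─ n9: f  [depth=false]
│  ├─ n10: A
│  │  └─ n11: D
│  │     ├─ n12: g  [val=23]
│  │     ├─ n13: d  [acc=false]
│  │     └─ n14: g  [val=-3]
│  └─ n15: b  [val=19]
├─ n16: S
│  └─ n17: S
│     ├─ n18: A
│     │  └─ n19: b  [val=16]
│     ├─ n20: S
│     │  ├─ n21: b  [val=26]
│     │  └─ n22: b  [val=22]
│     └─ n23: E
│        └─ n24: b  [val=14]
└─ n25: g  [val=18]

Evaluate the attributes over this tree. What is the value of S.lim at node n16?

1. n2.pre = 16  [16]
2. n3.key = "qu"  [terminal]
3. n5.live = true  [terminal]
4. n6.depth = false  [terminal]
5. n7.depth = true  [terminal]
6. n4.ok = true  [f₁.depth == true]
7. n4.lim = false  [a.live == false]
8. n9.depth = false  [terminal]
9. n8.ok = false  [false]
10. n8.lim = true  [f.depth == false]
11. n2.lim = true  [S₀.lim == false]
12. n2.tag = "wp"  ["wp"]
13. n2.sig = false  [S₀.lim == true]
14. n11.pre = 13  [13]
15. n12.val = 23  [terminal]
16. n13.acc = false  [terminal]
17. n14.val = -3  [terminal]
18. n11.lim = true  [g₀.val > 22]
19. n11.tag = "kp"  ["kp"]
20. n11.sig = true  [D.pre > 12]
21. n10.cnt = false  [D.lim == false]
22. n10.env = 23  [len(D.tag) + 21]
23. n15.val = 19  [terminal]
24. n1.ok = false  [D.sig == true]
25. n1.lim = true  [A.cnt == false]
26. n19.val = 16  [terminal]
27. n18.cnt = false  [false]
28. n18.env = 30  [b.val + 14]
29. n21.val = 26  [terminal]
30. n22.val = 22  [terminal]
31. n20.ok = true  [b₁.val > 21]
32. n20.lim = true  [b₁.val == 22]
33. n24.val = 14  [terminal]
34. n23.lab = true  [b.val > 13]
35. n23.live = false  [b.val > 14]
36. n23.val = false  [b.val > 14]
37. n23.sig = 25  [b.val + 11]
38. n17.ok = false  [A.env == E.sig]
39. n17.lim = false  [E.sig > 25]
40. n16.ok = false  [S₁.lim and S₁.ok]
41. n16.lim = true  [S₁.ok == false]
42. n25.val = 18  [terminal]
43. n0.ok = false  [g.val > 18]
44. n0.lim = true  [g.val > 17]

true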